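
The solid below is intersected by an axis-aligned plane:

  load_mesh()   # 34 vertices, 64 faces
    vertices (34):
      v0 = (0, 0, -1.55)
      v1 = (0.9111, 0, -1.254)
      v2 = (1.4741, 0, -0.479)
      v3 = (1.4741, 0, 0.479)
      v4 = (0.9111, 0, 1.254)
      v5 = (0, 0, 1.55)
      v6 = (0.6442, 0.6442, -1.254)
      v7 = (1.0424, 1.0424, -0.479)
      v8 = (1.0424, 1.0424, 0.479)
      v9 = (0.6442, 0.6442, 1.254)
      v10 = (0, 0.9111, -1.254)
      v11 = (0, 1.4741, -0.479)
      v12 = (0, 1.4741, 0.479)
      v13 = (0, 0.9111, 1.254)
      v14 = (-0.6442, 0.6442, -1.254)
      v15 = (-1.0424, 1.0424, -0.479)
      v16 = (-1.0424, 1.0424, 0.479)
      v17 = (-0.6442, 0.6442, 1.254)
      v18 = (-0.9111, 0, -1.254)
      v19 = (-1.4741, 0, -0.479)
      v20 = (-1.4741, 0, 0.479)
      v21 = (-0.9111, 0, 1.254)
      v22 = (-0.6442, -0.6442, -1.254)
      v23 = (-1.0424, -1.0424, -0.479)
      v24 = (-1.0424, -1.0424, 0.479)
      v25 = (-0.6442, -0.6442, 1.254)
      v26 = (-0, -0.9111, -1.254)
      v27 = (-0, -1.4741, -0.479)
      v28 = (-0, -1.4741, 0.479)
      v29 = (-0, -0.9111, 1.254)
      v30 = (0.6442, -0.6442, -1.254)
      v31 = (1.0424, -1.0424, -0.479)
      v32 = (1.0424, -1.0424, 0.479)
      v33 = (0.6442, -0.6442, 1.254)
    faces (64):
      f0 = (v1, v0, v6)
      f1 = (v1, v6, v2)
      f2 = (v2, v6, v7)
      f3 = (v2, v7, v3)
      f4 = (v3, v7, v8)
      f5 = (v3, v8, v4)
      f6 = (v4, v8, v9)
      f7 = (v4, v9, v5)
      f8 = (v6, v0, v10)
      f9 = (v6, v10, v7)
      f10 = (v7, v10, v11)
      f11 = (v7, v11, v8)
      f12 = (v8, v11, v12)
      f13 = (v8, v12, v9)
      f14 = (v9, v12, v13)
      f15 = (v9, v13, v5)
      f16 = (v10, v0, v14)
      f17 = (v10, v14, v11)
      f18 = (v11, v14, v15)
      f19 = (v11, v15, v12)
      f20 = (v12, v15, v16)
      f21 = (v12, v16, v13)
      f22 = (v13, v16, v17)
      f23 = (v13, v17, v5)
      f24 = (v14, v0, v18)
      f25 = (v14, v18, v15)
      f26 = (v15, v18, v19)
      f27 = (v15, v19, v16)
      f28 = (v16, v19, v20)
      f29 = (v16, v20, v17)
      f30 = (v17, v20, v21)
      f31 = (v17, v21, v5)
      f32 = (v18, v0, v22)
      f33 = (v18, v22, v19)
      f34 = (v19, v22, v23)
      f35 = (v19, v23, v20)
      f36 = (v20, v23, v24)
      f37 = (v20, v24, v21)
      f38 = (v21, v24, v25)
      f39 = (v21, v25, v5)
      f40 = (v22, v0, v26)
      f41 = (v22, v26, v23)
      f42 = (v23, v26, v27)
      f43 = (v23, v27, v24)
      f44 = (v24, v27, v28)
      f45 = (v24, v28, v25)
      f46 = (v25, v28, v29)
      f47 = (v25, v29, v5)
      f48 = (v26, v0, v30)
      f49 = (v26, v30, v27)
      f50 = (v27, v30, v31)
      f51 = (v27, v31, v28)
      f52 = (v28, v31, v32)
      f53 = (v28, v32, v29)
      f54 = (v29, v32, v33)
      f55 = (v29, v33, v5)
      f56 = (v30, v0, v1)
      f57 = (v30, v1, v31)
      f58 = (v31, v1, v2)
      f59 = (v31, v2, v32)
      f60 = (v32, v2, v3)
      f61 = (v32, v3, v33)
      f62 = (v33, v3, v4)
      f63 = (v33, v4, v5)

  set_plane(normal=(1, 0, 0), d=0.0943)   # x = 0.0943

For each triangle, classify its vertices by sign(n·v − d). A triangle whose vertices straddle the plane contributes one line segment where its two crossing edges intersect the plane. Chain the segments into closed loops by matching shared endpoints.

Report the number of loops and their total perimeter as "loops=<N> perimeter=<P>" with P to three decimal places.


Straddling triangles (20 of 64):
  (v1,v0,v6) [+-+] → (0.0943, 0, -1.51936)–(0.0943, 0.0943, -1.50667)  len=0.0952
  (v4,v9,v5) [++-] → (0.0943, 0.0943, 1.50667)–(0.0943, 0, 1.51936)  len=0.0952
  (v6,v0,v10) [+--] → (0.0943, 0.0943, -1.50667)–(0.0943, 0.87203, -1.254)  len=0.8177
  (v6,v10,v7) [+-+] → (0.0943, 0.87203, -1.254)–(0.0943, 0.922978, -1.18389)  len=0.0867
  (v7,v10,v11) [+--] → (0.0943, 0.922978, -1.18389)–(0.0943, 1.43505, -0.479)  len=0.8713
  (v7,v11,v8) [+-+] → (0.0943, 1.43505, -0.479)–(0.0943, 1.43505, -0.392335)  len=0.0867
  (v8,v11,v12) [+--] → (0.0943, 1.43505, -0.392335)–(0.0943, 1.43505, 0.479)  len=0.8713
  (v8,v12,v9) [+-+] → (0.0943, 1.43505, 0.479)–(0.0943, 1.35262, 0.592447)  len=0.1402
  (v9,v12,v13) [+--] → (0.0943, 1.35262, 0.592447)–(0.0943, 0.87203, 1.254)  len=0.8177
  (v9,v13,v5) [+--] → (0.0943, 0.87203, 1.254)–(0.0943, 0.0943, 1.50667)  len=0.8177
  (v26,v0,v30) [--+] → (0.0943, -0.0943, -1.50667)–(0.0943, -0.87203, -1.254)  len=0.8177
  (v26,v30,v27) [-+-] → (0.0943, -0.87203, -1.254)–(0.0943, -1.35262, -0.592447)  len=0.8177
  (v27,v30,v31) [-++] → (0.0943, -1.35262, -0.592447)–(0.0943, -1.43505, -0.479)  len=0.1402
  (v27,v31,v28) [-+-] → (0.0943, -1.43505, -0.479)–(0.0943, -1.43505, 0.392335)  len=0.8713
  (v28,v31,v32) [-++] → (0.0943, -1.43505, 0.392335)–(0.0943, -1.43505, 0.479)  len=0.0867
  (v28,v32,v29) [-+-] → (0.0943, -1.43505, 0.479)–(0.0943, -0.922978, 1.18389)  len=0.8713
  (v29,v32,v33) [-++] → (0.0943, -0.922978, 1.18389)–(0.0943, -0.87203, 1.254)  len=0.0867
  (v29,v33,v5) [-+-] → (0.0943, -0.87203, 1.254)–(0.0943, -0.0943, 1.50667)  len=0.8177
  (v30,v0,v1) [+-+] → (0.0943, -0.0943, -1.50667)–(0.0943, 0, -1.51936)  len=0.0952
  (v33,v4,v5) [++-] → (0.0943, 0, 1.51936)–(0.0943, -0.0943, 1.50667)  len=0.0952

Chained into 1 loop(s):
  loop 1: 20 segments, perimeter = 9.3993
Total perimeter = 9.399

loops=1 perimeter=9.399


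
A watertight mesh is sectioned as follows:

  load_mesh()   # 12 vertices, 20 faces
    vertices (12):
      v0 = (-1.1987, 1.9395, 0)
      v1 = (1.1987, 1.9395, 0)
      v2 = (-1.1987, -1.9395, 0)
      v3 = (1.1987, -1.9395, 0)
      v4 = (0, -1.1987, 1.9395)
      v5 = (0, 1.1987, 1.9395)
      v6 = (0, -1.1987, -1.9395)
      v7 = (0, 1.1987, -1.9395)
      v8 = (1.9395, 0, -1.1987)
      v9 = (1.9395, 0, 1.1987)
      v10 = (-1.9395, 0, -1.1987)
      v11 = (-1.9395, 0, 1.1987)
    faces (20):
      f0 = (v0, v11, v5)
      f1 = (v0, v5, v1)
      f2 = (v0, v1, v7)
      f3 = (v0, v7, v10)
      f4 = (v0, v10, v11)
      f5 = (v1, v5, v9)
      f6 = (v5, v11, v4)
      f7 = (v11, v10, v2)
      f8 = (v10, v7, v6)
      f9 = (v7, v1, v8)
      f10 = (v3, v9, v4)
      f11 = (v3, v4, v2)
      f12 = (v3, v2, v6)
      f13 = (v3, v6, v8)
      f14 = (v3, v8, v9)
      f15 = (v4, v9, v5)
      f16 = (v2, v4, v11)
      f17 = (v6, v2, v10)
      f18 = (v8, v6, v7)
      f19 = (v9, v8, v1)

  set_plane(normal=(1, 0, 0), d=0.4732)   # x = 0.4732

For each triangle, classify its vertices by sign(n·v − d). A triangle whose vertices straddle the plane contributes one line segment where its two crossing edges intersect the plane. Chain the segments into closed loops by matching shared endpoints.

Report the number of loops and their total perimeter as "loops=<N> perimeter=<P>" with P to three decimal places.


Straddling triangles (10 of 20):
  (v0,v5,v1) [--+] → (0.4732, 1.49114, 1.17386)–(0.4732, 1.9395, 0)  len=1.2566
  (v0,v1,v7) [-+-] → (0.4732, 1.9395, 0)–(0.4732, 1.49114, -1.17386)  len=1.2566
  (v1,v5,v9) [+-+] → (0.4732, 1.49114, 1.17386)–(0.4732, 0.906241, 1.75876)  len=0.8272
  (v7,v1,v8) [-++] → (0.4732, 1.49114, -1.17386)–(0.4732, 0.906241, -1.75876)  len=0.8272
  (v3,v9,v4) [++-] → (0.4732, -0.906241, 1.75876)–(0.4732, -1.49114, 1.17386)  len=0.8272
  (v3,v4,v2) [+--] → (0.4732, -1.49114, 1.17386)–(0.4732, -1.9395, 0)  len=1.2566
  (v3,v2,v6) [+--] → (0.4732, -1.9395, 0)–(0.4732, -1.49114, -1.17386)  len=1.2566
  (v3,v6,v8) [+-+] → (0.4732, -1.49114, -1.17386)–(0.4732, -0.906241, -1.75876)  len=0.8272
  (v4,v9,v5) [-+-] → (0.4732, -0.906241, 1.75876)–(0.4732, 0.906241, 1.75876)  len=1.8125
  (v8,v6,v7) [+--] → (0.4732, -0.906241, -1.75876)–(0.4732, 0.906241, -1.75876)  len=1.8125

Chained into 1 loop(s):
  loop 1: 10 segments, perimeter = 11.9599
Total perimeter = 11.960

loops=1 perimeter=11.960


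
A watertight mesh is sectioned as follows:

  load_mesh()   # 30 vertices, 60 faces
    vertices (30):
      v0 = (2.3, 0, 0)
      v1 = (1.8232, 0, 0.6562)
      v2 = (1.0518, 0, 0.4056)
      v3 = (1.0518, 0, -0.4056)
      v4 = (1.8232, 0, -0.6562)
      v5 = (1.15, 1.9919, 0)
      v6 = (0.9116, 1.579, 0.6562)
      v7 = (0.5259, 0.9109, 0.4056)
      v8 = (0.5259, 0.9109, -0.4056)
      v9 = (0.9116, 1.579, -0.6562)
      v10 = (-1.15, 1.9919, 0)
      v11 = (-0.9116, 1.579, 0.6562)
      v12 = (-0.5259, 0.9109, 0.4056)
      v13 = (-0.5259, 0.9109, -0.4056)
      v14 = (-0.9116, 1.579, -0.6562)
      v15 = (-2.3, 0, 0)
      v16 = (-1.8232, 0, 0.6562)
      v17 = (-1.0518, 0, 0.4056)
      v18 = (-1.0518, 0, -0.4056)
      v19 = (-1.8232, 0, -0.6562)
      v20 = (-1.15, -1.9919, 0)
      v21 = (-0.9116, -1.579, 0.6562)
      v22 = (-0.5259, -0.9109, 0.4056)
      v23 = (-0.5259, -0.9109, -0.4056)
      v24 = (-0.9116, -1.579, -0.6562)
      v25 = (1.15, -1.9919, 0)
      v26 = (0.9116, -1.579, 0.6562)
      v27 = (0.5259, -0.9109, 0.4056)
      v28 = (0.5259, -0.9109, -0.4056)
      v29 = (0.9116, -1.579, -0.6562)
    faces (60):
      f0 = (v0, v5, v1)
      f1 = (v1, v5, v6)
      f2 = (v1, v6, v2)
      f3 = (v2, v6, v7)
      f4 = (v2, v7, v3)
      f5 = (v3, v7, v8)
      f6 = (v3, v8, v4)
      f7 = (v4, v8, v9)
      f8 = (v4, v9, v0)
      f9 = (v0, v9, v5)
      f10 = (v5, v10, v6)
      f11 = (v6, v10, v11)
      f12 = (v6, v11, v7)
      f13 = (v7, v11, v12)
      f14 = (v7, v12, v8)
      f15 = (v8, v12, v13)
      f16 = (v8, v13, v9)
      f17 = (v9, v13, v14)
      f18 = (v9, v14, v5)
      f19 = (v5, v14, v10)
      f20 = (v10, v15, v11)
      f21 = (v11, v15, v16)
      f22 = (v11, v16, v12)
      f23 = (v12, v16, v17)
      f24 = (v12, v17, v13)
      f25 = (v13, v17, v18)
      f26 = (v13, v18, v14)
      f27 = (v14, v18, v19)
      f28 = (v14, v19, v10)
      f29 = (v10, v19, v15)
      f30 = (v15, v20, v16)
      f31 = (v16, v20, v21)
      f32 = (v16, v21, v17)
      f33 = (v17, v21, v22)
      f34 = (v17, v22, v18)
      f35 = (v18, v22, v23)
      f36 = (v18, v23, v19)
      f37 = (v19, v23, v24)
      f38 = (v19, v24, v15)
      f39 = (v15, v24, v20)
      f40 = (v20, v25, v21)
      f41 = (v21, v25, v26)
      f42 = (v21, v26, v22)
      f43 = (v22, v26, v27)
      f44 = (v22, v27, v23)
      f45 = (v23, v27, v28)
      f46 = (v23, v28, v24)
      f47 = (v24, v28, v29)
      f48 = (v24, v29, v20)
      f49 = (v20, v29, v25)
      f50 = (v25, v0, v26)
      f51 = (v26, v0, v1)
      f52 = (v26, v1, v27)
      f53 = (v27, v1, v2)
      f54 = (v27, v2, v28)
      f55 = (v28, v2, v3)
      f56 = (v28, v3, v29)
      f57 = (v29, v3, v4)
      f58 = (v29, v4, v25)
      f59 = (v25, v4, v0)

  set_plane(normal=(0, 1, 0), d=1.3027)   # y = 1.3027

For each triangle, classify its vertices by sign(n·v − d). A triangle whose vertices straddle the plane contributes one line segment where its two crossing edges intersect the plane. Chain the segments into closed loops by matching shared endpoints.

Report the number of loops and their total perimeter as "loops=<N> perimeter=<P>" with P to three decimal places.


Straddling triangles (18 of 60):
  (v0,v5,v1) [-+-] → (1.5479, 1.3027, 0)–(1.38293, 1.3027, 0.227046)  len=0.2807
  (v1,v5,v6) [-++] → (1.38293, 1.3027, 0.227046)–(1.07112, 1.3027, 0.6562)  len=0.5305
  (v1,v6,v2) [-+-] → (1.07112, 1.3027, 0.6562)–(0.936133, 1.3027, 0.612349)  len=0.1419
  (v2,v6,v7) [-+-] → (0.936133, 1.3027, 0.612349)–(0.75209, 1.3027, 0.552562)  len=0.1935
  (v4,v8,v9) [--+] → (0.75209, 1.3027, -0.552562)–(1.07112, 1.3027, -0.6562)  len=0.3354
  (v4,v9,v0) [-+-] → (1.07112, 1.3027, -0.6562)–(1.15455, 1.3027, -0.541375)  len=0.1419
  (v0,v9,v5) [-++] → (1.15455, 1.3027, -0.541375)–(1.5479, 1.3027, 0)  len=0.6692
  (v6,v11,v7) [++-] → (-0.317106, 1.3027, 0.552562)–(0.75209, 1.3027, 0.552562)  len=1.0692
  (v7,v11,v12) [-+-] → (-0.317106, 1.3027, 0.552562)–(-0.75209, 1.3027, 0.552562)  len=0.4350
  (v8,v13,v9) [--+] → (0.317106, 1.3027, -0.552562)–(0.75209, 1.3027, -0.552562)  len=0.4350
  (v9,v13,v14) [+-+] → (0.317106, 1.3027, -0.552562)–(-0.75209, 1.3027, -0.552562)  len=1.0692
  (v10,v15,v11) [+-+] → (-1.5479, 1.3027, 0)–(-1.15455, 1.3027, 0.541375)  len=0.6692
  (v11,v15,v16) [+--] → (-1.15455, 1.3027, 0.541375)–(-1.07112, 1.3027, 0.6562)  len=0.1419
  (v11,v16,v12) [+--] → (-1.07112, 1.3027, 0.6562)–(-0.75209, 1.3027, 0.552562)  len=0.3354
  (v13,v18,v14) [--+] → (-0.936133, 1.3027, -0.612349)–(-0.75209, 1.3027, -0.552562)  len=0.1935
  (v14,v18,v19) [+--] → (-0.936133, 1.3027, -0.612349)–(-1.07112, 1.3027, -0.6562)  len=0.1419
  (v14,v19,v10) [+-+] → (-1.07112, 1.3027, -0.6562)–(-1.38293, 1.3027, -0.227046)  len=0.5305
  (v10,v19,v15) [+--] → (-1.38293, 1.3027, -0.227046)–(-1.5479, 1.3027, 0)  len=0.2807

Chained into 1 loop(s):
  loop 1: 18 segments, perimeter = 7.5946
Total perimeter = 7.595

loops=1 perimeter=7.595


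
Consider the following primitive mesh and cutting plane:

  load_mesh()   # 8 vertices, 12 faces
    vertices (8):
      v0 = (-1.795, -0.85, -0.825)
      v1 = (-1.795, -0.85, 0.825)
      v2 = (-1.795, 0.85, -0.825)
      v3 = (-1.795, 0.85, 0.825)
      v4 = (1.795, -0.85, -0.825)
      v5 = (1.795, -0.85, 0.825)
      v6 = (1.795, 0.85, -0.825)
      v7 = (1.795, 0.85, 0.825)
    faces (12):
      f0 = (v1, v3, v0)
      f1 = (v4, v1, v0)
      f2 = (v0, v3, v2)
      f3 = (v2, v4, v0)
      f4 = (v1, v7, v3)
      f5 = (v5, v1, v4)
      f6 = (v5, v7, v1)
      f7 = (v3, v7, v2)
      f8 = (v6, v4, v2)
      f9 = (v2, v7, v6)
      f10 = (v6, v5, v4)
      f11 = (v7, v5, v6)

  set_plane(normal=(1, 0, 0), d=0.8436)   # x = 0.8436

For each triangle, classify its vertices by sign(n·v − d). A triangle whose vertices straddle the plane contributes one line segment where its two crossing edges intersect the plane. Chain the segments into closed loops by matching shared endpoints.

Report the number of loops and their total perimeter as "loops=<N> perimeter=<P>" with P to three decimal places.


loops=1 perimeter=6.700

Straddling triangles (8 of 12):
  (v4,v1,v0) [+--] → (0.8436, -0.85, -0.387727)–(0.8436, -0.85, -0.825)  len=0.4373
  (v2,v4,v0) [-+-] → (0.8436, -0.399476, -0.825)–(0.8436, -0.85, -0.825)  len=0.4505
  (v1,v7,v3) [-+-] → (0.8436, 0.399476, 0.825)–(0.8436, 0.85, 0.825)  len=0.4505
  (v5,v1,v4) [+-+] → (0.8436, -0.85, 0.825)–(0.8436, -0.85, -0.387727)  len=1.2127
  (v5,v7,v1) [++-] → (0.8436, 0.399476, 0.825)–(0.8436, -0.85, 0.825)  len=1.2495
  (v3,v7,v2) [-+-] → (0.8436, 0.85, 0.825)–(0.8436, 0.85, 0.387727)  len=0.4373
  (v6,v4,v2) [++-] → (0.8436, -0.399476, -0.825)–(0.8436, 0.85, -0.825)  len=1.2495
  (v2,v7,v6) [-++] → (0.8436, 0.85, 0.387727)–(0.8436, 0.85, -0.825)  len=1.2127

Chained into 1 loop(s):
  loop 1: 8 segments, perimeter = 6.7000
Total perimeter = 6.700


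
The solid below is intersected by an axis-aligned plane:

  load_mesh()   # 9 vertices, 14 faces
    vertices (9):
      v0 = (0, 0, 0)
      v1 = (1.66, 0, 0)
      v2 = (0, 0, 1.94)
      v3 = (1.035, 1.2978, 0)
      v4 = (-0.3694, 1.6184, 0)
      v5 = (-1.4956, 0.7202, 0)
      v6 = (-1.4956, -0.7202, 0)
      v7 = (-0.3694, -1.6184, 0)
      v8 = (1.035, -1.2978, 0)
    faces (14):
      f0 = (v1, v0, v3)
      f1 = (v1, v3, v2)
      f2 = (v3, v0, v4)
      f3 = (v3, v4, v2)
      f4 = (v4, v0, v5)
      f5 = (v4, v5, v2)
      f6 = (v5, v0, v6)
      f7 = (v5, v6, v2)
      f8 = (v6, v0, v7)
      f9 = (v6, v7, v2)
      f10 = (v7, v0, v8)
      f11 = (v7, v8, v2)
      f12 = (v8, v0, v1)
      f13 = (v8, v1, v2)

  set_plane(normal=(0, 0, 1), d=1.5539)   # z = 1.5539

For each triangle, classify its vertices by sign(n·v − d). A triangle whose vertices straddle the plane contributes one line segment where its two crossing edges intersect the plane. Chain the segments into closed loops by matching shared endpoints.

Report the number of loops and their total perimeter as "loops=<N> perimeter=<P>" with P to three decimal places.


loops=1 perimeter=2.007

Straddling triangles (7 of 14):
  (v1,v3,v2) [--+] → (0.205986, 0.258289, 1.5539)–(0.330374, 0, 1.5539)  len=0.2867
  (v3,v4,v2) [--+] → (-0.0735182, 0.322095, 1.5539)–(0.205986, 0.258289, 1.5539)  len=0.2867
  (v4,v5,v2) [--+] → (-0.297655, 0.143335, 1.5539)–(-0.0735182, 0.322095, 1.5539)  len=0.2867
  (v5,v6,v2) [--+] → (-0.297655, -0.143335, 1.5539)–(-0.297655, 0.143335, 1.5539)  len=0.2867
  (v6,v7,v2) [--+] → (-0.0735182, -0.322095, 1.5539)–(-0.297655, -0.143335, 1.5539)  len=0.2867
  (v7,v8,v2) [--+] → (0.205986, -0.258289, 1.5539)–(-0.0735182, -0.322095, 1.5539)  len=0.2867
  (v8,v1,v2) [--+] → (0.330374, 0, 1.5539)–(0.205986, -0.258289, 1.5539)  len=0.2867

Chained into 1 loop(s):
  loop 1: 7 segments, perimeter = 2.0068
Total perimeter = 2.007


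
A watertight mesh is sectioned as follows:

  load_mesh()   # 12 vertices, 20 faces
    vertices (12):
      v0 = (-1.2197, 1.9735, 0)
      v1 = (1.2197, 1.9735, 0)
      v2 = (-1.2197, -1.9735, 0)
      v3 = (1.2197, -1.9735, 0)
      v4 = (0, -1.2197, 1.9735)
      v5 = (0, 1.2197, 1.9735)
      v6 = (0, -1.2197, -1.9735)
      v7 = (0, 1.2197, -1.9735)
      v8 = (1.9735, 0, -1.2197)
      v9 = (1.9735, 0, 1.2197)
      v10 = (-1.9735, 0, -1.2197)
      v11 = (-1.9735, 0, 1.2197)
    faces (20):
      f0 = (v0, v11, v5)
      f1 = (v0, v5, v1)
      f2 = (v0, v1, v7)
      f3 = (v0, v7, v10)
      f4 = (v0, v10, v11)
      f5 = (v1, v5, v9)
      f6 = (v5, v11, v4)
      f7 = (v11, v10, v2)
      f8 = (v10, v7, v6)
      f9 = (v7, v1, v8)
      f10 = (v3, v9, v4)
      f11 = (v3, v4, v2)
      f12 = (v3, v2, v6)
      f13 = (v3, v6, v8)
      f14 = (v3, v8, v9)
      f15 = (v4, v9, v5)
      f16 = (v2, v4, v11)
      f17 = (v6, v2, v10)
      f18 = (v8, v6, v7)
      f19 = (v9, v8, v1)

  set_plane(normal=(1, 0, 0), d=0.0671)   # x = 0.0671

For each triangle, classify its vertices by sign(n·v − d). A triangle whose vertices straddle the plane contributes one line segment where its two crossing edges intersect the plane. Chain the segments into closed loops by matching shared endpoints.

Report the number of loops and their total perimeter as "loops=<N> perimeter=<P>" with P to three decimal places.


loops=1 perimeter=13.167

Straddling triangles (10 of 20):
  (v0,v5,v1) [--+] → (0.0671, 1.26117, 1.86493)–(0.0671, 1.9735, 0)  len=1.9963
  (v0,v1,v7) [-+-] → (0.0671, 1.9735, 0)–(0.0671, 1.26117, -1.86493)  len=1.9963
  (v1,v5,v9) [+-+] → (0.0671, 1.26117, 1.86493)–(0.0671, 1.17823, 1.94787)  len=0.1173
  (v7,v1,v8) [-++] → (0.0671, 1.26117, -1.86493)–(0.0671, 1.17823, -1.94787)  len=0.1173
  (v3,v9,v4) [++-] → (0.0671, -1.17823, 1.94787)–(0.0671, -1.26117, 1.86493)  len=0.1173
  (v3,v4,v2) [+--] → (0.0671, -1.26117, 1.86493)–(0.0671, -1.9735, 0)  len=1.9963
  (v3,v2,v6) [+--] → (0.0671, -1.9735, 0)–(0.0671, -1.26117, -1.86493)  len=1.9963
  (v3,v6,v8) [+-+] → (0.0671, -1.26117, -1.86493)–(0.0671, -1.17823, -1.94787)  len=0.1173
  (v4,v9,v5) [-+-] → (0.0671, -1.17823, 1.94787)–(0.0671, 1.17823, 1.94787)  len=2.3565
  (v8,v6,v7) [+--] → (0.0671, -1.17823, -1.94787)–(0.0671, 1.17823, -1.94787)  len=2.3565

Chained into 1 loop(s):
  loop 1: 10 segments, perimeter = 13.1675
Total perimeter = 13.167


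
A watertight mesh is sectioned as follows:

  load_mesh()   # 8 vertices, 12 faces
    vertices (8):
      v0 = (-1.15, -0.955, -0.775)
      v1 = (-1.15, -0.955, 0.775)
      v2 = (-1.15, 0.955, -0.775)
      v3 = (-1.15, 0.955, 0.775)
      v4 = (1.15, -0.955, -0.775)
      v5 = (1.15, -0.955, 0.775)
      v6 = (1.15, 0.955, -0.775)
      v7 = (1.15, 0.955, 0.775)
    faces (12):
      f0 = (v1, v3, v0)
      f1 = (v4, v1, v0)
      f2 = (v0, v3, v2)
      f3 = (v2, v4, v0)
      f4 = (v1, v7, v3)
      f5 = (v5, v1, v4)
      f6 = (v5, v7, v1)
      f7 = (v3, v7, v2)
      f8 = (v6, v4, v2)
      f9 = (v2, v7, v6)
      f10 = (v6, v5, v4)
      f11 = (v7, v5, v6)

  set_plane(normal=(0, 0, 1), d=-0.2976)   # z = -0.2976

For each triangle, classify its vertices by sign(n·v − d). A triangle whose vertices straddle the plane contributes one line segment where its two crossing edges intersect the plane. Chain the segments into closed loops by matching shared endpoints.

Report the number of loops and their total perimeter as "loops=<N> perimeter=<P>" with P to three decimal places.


loops=1 perimeter=8.420

Straddling triangles (8 of 12):
  (v1,v3,v0) [++-] → (-1.15, -0.36672, -0.2976)–(-1.15, -0.955, -0.2976)  len=0.5883
  (v4,v1,v0) [-+-] → (0.4416, -0.955, -0.2976)–(-1.15, -0.955, -0.2976)  len=1.5916
  (v0,v3,v2) [-+-] → (-1.15, -0.36672, -0.2976)–(-1.15, 0.955, -0.2976)  len=1.3217
  (v5,v1,v4) [++-] → (0.4416, -0.955, -0.2976)–(1.15, -0.955, -0.2976)  len=0.7084
  (v3,v7,v2) [++-] → (-0.4416, 0.955, -0.2976)–(-1.15, 0.955, -0.2976)  len=0.7084
  (v2,v7,v6) [-+-] → (-0.4416, 0.955, -0.2976)–(1.15, 0.955, -0.2976)  len=1.5916
  (v6,v5,v4) [-+-] → (1.15, 0.36672, -0.2976)–(1.15, -0.955, -0.2976)  len=1.3217
  (v7,v5,v6) [++-] → (1.15, 0.36672, -0.2976)–(1.15, 0.955, -0.2976)  len=0.5883

Chained into 1 loop(s):
  loop 1: 8 segments, perimeter = 8.4200
Total perimeter = 8.420


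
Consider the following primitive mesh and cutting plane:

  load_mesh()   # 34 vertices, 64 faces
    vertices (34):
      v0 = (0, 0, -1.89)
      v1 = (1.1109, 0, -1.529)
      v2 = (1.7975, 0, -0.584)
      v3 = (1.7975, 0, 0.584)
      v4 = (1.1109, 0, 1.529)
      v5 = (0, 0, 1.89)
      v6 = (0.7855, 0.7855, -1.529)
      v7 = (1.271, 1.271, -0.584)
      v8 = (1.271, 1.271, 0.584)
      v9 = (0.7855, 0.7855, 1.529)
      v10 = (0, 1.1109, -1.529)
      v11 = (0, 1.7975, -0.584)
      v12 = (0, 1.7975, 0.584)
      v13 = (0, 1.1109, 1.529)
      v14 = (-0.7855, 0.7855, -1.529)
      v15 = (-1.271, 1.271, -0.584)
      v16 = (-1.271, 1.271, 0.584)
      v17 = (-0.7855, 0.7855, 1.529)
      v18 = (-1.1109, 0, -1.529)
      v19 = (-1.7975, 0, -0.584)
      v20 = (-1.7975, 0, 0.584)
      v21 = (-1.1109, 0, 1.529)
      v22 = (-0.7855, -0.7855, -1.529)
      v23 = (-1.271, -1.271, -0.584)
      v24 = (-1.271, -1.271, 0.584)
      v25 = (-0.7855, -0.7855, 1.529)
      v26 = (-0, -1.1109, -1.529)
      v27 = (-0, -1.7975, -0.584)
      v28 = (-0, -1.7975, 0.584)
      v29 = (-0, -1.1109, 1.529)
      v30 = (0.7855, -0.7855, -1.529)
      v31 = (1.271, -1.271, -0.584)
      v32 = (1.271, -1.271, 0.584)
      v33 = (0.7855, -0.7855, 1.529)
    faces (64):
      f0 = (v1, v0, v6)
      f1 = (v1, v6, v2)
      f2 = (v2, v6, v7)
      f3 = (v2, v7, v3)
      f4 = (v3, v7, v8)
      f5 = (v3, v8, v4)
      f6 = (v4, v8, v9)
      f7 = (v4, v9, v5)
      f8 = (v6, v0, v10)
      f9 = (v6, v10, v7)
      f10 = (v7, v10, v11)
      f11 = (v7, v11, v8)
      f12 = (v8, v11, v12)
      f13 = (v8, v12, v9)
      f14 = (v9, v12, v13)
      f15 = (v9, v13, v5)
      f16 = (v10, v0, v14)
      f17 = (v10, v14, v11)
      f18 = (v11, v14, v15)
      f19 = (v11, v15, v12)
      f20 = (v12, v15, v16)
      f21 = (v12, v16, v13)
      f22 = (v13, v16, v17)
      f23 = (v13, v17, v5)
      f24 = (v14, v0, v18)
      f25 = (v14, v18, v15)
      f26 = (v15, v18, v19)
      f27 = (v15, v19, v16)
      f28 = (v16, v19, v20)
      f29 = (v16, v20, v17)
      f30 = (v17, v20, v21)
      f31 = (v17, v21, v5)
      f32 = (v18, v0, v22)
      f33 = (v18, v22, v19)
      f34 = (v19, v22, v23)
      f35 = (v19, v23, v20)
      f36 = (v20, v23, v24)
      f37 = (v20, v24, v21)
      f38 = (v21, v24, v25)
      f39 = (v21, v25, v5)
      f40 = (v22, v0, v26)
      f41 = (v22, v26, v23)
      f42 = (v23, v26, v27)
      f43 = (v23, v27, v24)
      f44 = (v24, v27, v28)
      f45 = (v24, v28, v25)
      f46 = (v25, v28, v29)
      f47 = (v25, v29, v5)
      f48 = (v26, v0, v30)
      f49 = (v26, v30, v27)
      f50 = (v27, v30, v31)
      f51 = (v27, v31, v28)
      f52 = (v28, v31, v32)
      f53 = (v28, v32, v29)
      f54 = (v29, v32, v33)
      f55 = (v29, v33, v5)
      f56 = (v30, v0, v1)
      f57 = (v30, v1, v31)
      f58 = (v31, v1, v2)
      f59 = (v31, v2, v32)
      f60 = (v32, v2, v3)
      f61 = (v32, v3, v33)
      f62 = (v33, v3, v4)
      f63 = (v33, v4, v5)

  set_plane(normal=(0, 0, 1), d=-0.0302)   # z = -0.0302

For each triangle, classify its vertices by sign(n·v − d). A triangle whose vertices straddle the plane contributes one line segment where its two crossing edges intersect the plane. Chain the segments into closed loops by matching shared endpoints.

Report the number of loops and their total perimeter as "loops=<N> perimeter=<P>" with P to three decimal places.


loops=1 perimeter=11.006

Straddling triangles (16 of 64):
  (v2,v7,v3) [--+] → (1.52064, 0.668363, -0.0302)–(1.7975, 0, -0.0302)  len=0.7234
  (v3,v7,v8) [+-+] → (1.52064, 0.668363, -0.0302)–(1.271, 1.271, -0.0302)  len=0.6523
  (v7,v11,v8) [--+] → (0.602637, 1.54786, -0.0302)–(1.271, 1.271, -0.0302)  len=0.7234
  (v8,v11,v12) [+-+] → (0.602637, 1.54786, -0.0302)–(0, 1.7975, -0.0302)  len=0.6523
  (v11,v15,v12) [--+] → (-0.668363, 1.52064, -0.0302)–(0, 1.7975, -0.0302)  len=0.7234
  (v12,v15,v16) [+-+] → (-0.668363, 1.52064, -0.0302)–(-1.271, 1.271, -0.0302)  len=0.6523
  (v15,v19,v16) [--+] → (-1.54786, 0.602637, -0.0302)–(-1.271, 1.271, -0.0302)  len=0.7234
  (v16,v19,v20) [+-+] → (-1.54786, 0.602637, -0.0302)–(-1.7975, 0, -0.0302)  len=0.6523
  (v19,v23,v20) [--+] → (-1.52064, -0.668363, -0.0302)–(-1.7975, 0, -0.0302)  len=0.7234
  (v20,v23,v24) [+-+] → (-1.52064, -0.668363, -0.0302)–(-1.271, -1.271, -0.0302)  len=0.6523
  (v23,v27,v24) [--+] → (-0.602637, -1.54786, -0.0302)–(-1.271, -1.271, -0.0302)  len=0.7234
  (v24,v27,v28) [+-+] → (-0.602637, -1.54786, -0.0302)–(0, -1.7975, -0.0302)  len=0.6523
  (v27,v31,v28) [--+] → (0.668363, -1.52064, -0.0302)–(0, -1.7975, -0.0302)  len=0.7234
  (v28,v31,v32) [+-+] → (0.668363, -1.52064, -0.0302)–(1.271, -1.271, -0.0302)  len=0.6523
  (v31,v2,v32) [--+] → (1.54786, -0.602637, -0.0302)–(1.271, -1.271, -0.0302)  len=0.7234
  (v32,v2,v3) [+-+] → (1.54786, -0.602637, -0.0302)–(1.7975, 0, -0.0302)  len=0.6523

Chained into 1 loop(s):
  loop 1: 16 segments, perimeter = 11.0059
Total perimeter = 11.006


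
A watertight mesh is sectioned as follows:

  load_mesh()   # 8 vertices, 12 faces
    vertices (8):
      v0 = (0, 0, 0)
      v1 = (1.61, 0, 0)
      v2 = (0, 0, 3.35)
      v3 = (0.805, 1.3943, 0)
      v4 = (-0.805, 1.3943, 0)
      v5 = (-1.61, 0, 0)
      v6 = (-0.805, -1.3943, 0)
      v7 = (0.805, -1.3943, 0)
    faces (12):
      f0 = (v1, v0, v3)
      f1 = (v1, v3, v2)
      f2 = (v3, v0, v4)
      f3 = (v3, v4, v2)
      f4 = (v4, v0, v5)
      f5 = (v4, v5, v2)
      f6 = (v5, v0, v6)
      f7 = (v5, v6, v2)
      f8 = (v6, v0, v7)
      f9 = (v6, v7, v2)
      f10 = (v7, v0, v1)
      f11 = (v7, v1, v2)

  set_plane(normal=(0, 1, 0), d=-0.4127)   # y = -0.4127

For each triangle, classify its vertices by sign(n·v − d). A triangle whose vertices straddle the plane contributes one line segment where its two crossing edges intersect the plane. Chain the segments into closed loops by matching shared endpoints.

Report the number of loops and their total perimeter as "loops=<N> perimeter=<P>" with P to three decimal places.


Straddling triangles (6 of 12):
  (v5,v0,v6) [++-] → (-0.238273, -0.4127, 0)–(-1.37173, -0.4127, 0)  len=1.1335
  (v5,v6,v2) [+-+] → (-1.37173, -0.4127, 0)–(-0.238273, -0.4127, 2.35843)  len=2.6167
  (v6,v0,v7) [-+-] → (-0.238273, -0.4127, 0)–(0.238273, -0.4127, 0)  len=0.4765
  (v6,v7,v2) [--+] → (0.238273, -0.4127, 2.35843)–(-0.238273, -0.4127, 2.35843)  len=0.4765
  (v7,v0,v1) [-++] → (0.238273, -0.4127, 0)–(1.37173, -0.4127, 0)  len=1.1335
  (v7,v1,v2) [-++] → (1.37173, -0.4127, 0)–(0.238273, -0.4127, 2.35843)  len=2.6167

Chained into 1 loop(s):
  loop 1: 6 segments, perimeter = 8.4533
Total perimeter = 8.453

loops=1 perimeter=8.453


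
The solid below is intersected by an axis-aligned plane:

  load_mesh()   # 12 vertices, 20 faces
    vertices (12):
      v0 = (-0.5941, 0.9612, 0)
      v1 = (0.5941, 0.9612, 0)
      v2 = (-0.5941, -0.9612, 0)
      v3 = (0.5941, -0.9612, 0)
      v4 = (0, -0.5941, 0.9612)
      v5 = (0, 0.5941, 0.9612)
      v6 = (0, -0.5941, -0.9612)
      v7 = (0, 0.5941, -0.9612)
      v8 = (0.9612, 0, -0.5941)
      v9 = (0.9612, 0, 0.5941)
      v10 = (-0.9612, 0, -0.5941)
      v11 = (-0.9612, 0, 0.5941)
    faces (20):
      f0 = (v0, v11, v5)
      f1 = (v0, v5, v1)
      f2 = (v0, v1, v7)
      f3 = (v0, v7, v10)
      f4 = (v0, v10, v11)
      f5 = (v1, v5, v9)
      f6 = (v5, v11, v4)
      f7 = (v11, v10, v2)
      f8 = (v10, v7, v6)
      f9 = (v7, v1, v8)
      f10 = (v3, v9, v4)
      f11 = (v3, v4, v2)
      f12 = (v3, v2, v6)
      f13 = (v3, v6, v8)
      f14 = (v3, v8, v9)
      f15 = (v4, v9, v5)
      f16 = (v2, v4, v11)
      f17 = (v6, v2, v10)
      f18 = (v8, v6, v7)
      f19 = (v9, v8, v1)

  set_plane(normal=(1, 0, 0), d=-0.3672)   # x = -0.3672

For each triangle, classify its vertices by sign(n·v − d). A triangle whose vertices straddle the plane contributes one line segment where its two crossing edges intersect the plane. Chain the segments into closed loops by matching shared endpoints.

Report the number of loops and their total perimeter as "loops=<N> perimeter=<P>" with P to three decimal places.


loops=1 perimeter=5.608

Straddling triangles (10 of 20):
  (v0,v11,v5) [--+] → (-0.3672, 0.36714, 0.82096)–(-0.3672, 0.820996, 0.367104)  len=0.6418
  (v0,v5,v1) [-++] → (-0.3672, 0.820996, 0.367104)–(-0.3672, 0.9612, 0)  len=0.3930
  (v0,v1,v7) [-++] → (-0.3672, 0.9612, 0)–(-0.3672, 0.820996, -0.367104)  len=0.3930
  (v0,v7,v10) [-+-] → (-0.3672, 0.820996, -0.367104)–(-0.3672, 0.36714, -0.82096)  len=0.6418
  (v5,v11,v4) [+-+] → (-0.3672, 0.36714, 0.82096)–(-0.3672, -0.36714, 0.82096)  len=0.7343
  (v10,v7,v6) [-++] → (-0.3672, 0.36714, -0.82096)–(-0.3672, -0.36714, -0.82096)  len=0.7343
  (v3,v4,v2) [++-] → (-0.3672, -0.820996, 0.367104)–(-0.3672, -0.9612, 0)  len=0.3930
  (v3,v2,v6) [+-+] → (-0.3672, -0.9612, 0)–(-0.3672, -0.820996, -0.367104)  len=0.3930
  (v2,v4,v11) [-+-] → (-0.3672, -0.820996, 0.367104)–(-0.3672, -0.36714, 0.82096)  len=0.6418
  (v6,v2,v10) [+--] → (-0.3672, -0.820996, -0.367104)–(-0.3672, -0.36714, -0.82096)  len=0.6418

Chained into 1 loop(s):
  loop 1: 10 segments, perimeter = 5.6078
Total perimeter = 5.608


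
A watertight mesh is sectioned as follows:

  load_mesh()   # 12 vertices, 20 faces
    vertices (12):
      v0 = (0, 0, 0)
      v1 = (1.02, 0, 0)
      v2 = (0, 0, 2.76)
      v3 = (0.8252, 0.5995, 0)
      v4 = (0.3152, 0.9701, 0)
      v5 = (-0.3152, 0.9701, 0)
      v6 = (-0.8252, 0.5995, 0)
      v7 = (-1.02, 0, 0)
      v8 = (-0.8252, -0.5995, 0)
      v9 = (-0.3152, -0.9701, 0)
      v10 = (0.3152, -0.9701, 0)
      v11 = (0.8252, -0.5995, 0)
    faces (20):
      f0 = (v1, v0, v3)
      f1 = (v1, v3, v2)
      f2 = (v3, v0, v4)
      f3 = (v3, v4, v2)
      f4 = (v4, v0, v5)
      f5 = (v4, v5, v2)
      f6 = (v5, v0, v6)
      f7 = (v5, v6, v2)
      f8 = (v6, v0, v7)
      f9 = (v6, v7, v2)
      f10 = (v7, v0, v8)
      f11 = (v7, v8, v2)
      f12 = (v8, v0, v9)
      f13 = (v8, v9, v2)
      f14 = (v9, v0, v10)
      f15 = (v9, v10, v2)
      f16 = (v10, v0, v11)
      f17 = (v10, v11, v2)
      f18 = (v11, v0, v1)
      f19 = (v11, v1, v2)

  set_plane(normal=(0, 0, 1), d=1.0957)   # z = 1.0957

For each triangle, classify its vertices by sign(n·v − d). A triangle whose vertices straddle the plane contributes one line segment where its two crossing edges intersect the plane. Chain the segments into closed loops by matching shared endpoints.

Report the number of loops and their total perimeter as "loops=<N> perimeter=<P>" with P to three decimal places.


Straddling triangles (10 of 20):
  (v1,v3,v2) [--+] → (0.497602, 0.361503, 1.0957)–(0.615067, 0, 1.0957)  len=0.3801
  (v3,v4,v2) [--+] → (0.190068, 0.584977, 1.0957)–(0.497602, 0.361503, 1.0957)  len=0.3802
  (v4,v5,v2) [--+] → (-0.190068, 0.584977, 1.0957)–(0.190068, 0.584977, 1.0957)  len=0.3801
  (v5,v6,v2) [--+] → (-0.497602, 0.361503, 1.0957)–(-0.190068, 0.584977, 1.0957)  len=0.3802
  (v6,v7,v2) [--+] → (-0.615067, 0, 1.0957)–(-0.497602, 0.361503, 1.0957)  len=0.3801
  (v7,v8,v2) [--+] → (-0.497602, -0.361503, 1.0957)–(-0.615067, 0, 1.0957)  len=0.3801
  (v8,v9,v2) [--+] → (-0.190068, -0.584977, 1.0957)–(-0.497602, -0.361503, 1.0957)  len=0.3802
  (v9,v10,v2) [--+] → (0.190068, -0.584977, 1.0957)–(-0.190068, -0.584977, 1.0957)  len=0.3801
  (v10,v11,v2) [--+] → (0.497602, -0.361503, 1.0957)–(0.190068, -0.584977, 1.0957)  len=0.3802
  (v11,v1,v2) [--+] → (0.615067, 0, 1.0957)–(0.497602, -0.361503, 1.0957)  len=0.3801

Chained into 1 loop(s):
  loop 1: 10 segments, perimeter = 3.8013
Total perimeter = 3.801

loops=1 perimeter=3.801


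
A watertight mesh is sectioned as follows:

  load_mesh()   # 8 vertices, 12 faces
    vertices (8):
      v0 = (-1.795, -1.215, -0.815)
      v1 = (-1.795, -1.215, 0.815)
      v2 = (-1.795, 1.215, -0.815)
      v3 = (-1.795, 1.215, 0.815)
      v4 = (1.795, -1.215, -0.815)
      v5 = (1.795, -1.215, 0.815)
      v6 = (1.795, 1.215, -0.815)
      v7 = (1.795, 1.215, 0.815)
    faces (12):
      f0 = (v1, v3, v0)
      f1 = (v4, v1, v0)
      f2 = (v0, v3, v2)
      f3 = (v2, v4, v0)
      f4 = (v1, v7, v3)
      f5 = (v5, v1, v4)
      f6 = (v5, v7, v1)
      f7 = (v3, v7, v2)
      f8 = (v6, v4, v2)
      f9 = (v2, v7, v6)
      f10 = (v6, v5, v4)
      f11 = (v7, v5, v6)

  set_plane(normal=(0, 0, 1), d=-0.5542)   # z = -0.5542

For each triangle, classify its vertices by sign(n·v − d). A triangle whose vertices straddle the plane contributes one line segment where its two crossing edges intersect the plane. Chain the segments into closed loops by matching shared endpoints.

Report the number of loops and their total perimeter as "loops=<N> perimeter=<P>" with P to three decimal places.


Straddling triangles (8 of 12):
  (v1,v3,v0) [++-] → (-1.795, -0.8262, -0.5542)–(-1.795, -1.215, -0.5542)  len=0.3888
  (v4,v1,v0) [-+-] → (1.2206, -1.215, -0.5542)–(-1.795, -1.215, -0.5542)  len=3.0156
  (v0,v3,v2) [-+-] → (-1.795, -0.8262, -0.5542)–(-1.795, 1.215, -0.5542)  len=2.0412
  (v5,v1,v4) [++-] → (1.2206, -1.215, -0.5542)–(1.795, -1.215, -0.5542)  len=0.5744
  (v3,v7,v2) [++-] → (-1.2206, 1.215, -0.5542)–(-1.795, 1.215, -0.5542)  len=0.5744
  (v2,v7,v6) [-+-] → (-1.2206, 1.215, -0.5542)–(1.795, 1.215, -0.5542)  len=3.0156
  (v6,v5,v4) [-+-] → (1.795, 0.8262, -0.5542)–(1.795, -1.215, -0.5542)  len=2.0412
  (v7,v5,v6) [++-] → (1.795, 0.8262, -0.5542)–(1.795, 1.215, -0.5542)  len=0.3888

Chained into 1 loop(s):
  loop 1: 8 segments, perimeter = 12.0400
Total perimeter = 12.040

loops=1 perimeter=12.040


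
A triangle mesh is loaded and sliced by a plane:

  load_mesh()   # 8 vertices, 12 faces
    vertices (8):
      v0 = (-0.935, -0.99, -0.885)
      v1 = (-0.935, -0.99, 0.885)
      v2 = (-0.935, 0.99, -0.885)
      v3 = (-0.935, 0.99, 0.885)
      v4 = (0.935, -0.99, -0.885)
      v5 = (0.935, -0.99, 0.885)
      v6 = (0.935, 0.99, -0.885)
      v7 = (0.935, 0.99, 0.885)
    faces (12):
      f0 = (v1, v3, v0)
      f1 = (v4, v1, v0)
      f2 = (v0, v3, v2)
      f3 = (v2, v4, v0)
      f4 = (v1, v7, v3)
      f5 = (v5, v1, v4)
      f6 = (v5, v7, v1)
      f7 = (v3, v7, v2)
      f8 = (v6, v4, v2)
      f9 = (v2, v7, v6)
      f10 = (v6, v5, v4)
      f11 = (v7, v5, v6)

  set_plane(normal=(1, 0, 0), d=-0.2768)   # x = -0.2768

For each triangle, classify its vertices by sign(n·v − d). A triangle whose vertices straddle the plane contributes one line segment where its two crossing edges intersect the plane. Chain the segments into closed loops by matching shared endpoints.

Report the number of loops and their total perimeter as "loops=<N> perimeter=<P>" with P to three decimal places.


Straddling triangles (8 of 12):
  (v4,v1,v0) [+--] → (-0.2768, -0.99, 0.261998)–(-0.2768, -0.99, -0.885)  len=1.1470
  (v2,v4,v0) [-+-] → (-0.2768, 0.293082, -0.885)–(-0.2768, -0.99, -0.885)  len=1.2831
  (v1,v7,v3) [-+-] → (-0.2768, -0.293082, 0.885)–(-0.2768, 0.99, 0.885)  len=1.2831
  (v5,v1,v4) [+-+] → (-0.2768, -0.99, 0.885)–(-0.2768, -0.99, 0.261998)  len=0.6230
  (v5,v7,v1) [++-] → (-0.2768, -0.293082, 0.885)–(-0.2768, -0.99, 0.885)  len=0.6969
  (v3,v7,v2) [-+-] → (-0.2768, 0.99, 0.885)–(-0.2768, 0.99, -0.261998)  len=1.1470
  (v6,v4,v2) [++-] → (-0.2768, 0.293082, -0.885)–(-0.2768, 0.99, -0.885)  len=0.6969
  (v2,v7,v6) [-++] → (-0.2768, 0.99, -0.261998)–(-0.2768, 0.99, -0.885)  len=0.6230

Chained into 1 loop(s):
  loop 1: 8 segments, perimeter = 7.5000
Total perimeter = 7.500

loops=1 perimeter=7.500


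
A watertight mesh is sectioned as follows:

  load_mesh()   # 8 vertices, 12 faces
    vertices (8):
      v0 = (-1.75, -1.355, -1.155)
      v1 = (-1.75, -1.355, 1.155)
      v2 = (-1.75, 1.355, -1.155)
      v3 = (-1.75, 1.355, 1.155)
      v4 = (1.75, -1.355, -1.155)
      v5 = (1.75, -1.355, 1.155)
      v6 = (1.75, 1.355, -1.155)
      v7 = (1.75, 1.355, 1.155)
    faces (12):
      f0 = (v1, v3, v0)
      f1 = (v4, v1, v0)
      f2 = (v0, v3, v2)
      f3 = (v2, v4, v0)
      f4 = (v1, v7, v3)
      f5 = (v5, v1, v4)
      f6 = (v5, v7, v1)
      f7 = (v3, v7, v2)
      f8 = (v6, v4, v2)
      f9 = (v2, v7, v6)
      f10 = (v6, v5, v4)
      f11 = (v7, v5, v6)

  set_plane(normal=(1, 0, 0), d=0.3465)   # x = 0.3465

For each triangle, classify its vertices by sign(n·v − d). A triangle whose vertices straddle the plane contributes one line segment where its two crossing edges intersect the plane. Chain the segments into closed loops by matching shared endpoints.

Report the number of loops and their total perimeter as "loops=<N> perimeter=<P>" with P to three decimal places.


loops=1 perimeter=10.040

Straddling triangles (8 of 12):
  (v4,v1,v0) [+--] → (0.3465, -1.355, -0.22869)–(0.3465, -1.355, -1.155)  len=0.9263
  (v2,v4,v0) [-+-] → (0.3465, -0.26829, -1.155)–(0.3465, -1.355, -1.155)  len=1.0867
  (v1,v7,v3) [-+-] → (0.3465, 0.26829, 1.155)–(0.3465, 1.355, 1.155)  len=1.0867
  (v5,v1,v4) [+-+] → (0.3465, -1.355, 1.155)–(0.3465, -1.355, -0.22869)  len=1.3837
  (v5,v7,v1) [++-] → (0.3465, 0.26829, 1.155)–(0.3465, -1.355, 1.155)  len=1.6233
  (v3,v7,v2) [-+-] → (0.3465, 1.355, 1.155)–(0.3465, 1.355, 0.22869)  len=0.9263
  (v6,v4,v2) [++-] → (0.3465, -0.26829, -1.155)–(0.3465, 1.355, -1.155)  len=1.6233
  (v2,v7,v6) [-++] → (0.3465, 1.355, 0.22869)–(0.3465, 1.355, -1.155)  len=1.3837

Chained into 1 loop(s):
  loop 1: 8 segments, perimeter = 10.0400
Total perimeter = 10.040


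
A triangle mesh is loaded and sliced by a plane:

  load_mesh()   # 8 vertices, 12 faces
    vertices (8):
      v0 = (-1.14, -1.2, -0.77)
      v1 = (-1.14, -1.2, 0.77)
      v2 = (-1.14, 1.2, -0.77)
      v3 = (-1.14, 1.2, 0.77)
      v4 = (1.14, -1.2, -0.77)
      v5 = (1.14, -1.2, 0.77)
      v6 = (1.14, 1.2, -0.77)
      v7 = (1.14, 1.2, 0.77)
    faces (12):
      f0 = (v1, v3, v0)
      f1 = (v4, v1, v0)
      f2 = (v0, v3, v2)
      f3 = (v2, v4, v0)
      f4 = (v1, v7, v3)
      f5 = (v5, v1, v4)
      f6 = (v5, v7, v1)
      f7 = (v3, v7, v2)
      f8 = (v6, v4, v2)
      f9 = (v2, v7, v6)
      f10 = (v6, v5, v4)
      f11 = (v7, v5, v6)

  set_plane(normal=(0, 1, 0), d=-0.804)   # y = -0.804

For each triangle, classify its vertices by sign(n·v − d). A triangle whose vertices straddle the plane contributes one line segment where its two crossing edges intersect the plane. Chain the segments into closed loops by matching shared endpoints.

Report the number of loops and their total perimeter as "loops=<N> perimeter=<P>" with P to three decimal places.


Straddling triangles (8 of 12):
  (v1,v3,v0) [-+-] → (-1.14, -0.804, 0.77)–(-1.14, -0.804, -0.5159)  len=1.2859
  (v0,v3,v2) [-++] → (-1.14, -0.804, -0.5159)–(-1.14, -0.804, -0.77)  len=0.2541
  (v2,v4,v0) [+--] → (0.7638, -0.804, -0.77)–(-1.14, -0.804, -0.77)  len=1.9038
  (v1,v7,v3) [-++] → (-0.7638, -0.804, 0.77)–(-1.14, -0.804, 0.77)  len=0.3762
  (v5,v7,v1) [-+-] → (1.14, -0.804, 0.77)–(-0.7638, -0.804, 0.77)  len=1.9038
  (v6,v4,v2) [+-+] → (1.14, -0.804, -0.77)–(0.7638, -0.804, -0.77)  len=0.3762
  (v6,v5,v4) [+--] → (1.14, -0.804, 0.5159)–(1.14, -0.804, -0.77)  len=1.2859
  (v7,v5,v6) [+-+] → (1.14, -0.804, 0.77)–(1.14, -0.804, 0.5159)  len=0.2541

Chained into 1 loop(s):
  loop 1: 8 segments, perimeter = 7.6400
Total perimeter = 7.640

loops=1 perimeter=7.640
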